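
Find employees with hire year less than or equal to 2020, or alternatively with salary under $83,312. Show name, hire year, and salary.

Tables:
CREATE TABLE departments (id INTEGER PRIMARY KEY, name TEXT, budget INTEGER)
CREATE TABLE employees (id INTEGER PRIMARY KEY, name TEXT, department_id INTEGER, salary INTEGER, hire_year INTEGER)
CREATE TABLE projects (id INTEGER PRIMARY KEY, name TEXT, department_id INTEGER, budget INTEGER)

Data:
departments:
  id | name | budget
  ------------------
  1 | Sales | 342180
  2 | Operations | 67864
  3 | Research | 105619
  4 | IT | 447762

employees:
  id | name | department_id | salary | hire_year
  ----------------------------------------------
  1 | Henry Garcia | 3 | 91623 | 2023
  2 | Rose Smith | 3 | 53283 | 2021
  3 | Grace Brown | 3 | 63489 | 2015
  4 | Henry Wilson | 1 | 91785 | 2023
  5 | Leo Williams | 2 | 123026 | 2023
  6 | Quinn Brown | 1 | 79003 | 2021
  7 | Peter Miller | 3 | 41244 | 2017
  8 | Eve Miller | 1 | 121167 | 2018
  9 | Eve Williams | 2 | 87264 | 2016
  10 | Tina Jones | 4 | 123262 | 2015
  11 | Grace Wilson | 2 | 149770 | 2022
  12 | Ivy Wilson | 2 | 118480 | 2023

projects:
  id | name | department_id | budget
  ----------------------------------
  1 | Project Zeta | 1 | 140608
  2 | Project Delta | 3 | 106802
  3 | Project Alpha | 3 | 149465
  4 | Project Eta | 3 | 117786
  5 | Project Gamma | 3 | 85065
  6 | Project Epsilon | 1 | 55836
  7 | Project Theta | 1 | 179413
SELECT name, hire_year, salary FROM employees WHERE hire_year <= 2020 OR salary < 83312

Execution result:
name | hire_year | salary
Rose Smith | 2021 | 53283
Grace Brown | 2015 | 63489
Quinn Brown | 2021 | 79003
Peter Miller | 2017 | 41244
Eve Miller | 2018 | 121167
Eve Williams | 2016 | 87264
Tina Jones | 2015 | 123262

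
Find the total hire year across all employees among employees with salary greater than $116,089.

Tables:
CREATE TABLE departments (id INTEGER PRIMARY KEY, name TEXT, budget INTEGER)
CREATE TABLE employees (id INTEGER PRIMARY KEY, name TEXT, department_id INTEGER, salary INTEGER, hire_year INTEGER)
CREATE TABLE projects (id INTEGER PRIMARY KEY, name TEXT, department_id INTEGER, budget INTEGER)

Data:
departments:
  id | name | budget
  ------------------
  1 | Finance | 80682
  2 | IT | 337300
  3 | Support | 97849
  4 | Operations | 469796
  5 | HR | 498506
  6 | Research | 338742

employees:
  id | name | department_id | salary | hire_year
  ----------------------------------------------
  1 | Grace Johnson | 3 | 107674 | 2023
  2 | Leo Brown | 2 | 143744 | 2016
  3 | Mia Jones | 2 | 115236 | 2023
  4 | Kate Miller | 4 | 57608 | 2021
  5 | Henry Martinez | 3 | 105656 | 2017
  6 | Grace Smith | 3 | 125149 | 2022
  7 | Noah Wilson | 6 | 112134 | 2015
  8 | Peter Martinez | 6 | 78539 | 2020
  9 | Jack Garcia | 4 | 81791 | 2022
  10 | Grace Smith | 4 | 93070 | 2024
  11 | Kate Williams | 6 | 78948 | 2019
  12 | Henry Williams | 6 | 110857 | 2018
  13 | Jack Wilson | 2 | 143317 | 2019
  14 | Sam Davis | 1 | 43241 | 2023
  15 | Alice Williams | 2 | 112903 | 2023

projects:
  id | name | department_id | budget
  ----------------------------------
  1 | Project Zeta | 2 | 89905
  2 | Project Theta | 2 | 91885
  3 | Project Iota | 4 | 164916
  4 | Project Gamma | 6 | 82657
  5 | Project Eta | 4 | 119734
SELECT SUM(hire_year) FROM employees WHERE salary > 116089

Execution result:
6057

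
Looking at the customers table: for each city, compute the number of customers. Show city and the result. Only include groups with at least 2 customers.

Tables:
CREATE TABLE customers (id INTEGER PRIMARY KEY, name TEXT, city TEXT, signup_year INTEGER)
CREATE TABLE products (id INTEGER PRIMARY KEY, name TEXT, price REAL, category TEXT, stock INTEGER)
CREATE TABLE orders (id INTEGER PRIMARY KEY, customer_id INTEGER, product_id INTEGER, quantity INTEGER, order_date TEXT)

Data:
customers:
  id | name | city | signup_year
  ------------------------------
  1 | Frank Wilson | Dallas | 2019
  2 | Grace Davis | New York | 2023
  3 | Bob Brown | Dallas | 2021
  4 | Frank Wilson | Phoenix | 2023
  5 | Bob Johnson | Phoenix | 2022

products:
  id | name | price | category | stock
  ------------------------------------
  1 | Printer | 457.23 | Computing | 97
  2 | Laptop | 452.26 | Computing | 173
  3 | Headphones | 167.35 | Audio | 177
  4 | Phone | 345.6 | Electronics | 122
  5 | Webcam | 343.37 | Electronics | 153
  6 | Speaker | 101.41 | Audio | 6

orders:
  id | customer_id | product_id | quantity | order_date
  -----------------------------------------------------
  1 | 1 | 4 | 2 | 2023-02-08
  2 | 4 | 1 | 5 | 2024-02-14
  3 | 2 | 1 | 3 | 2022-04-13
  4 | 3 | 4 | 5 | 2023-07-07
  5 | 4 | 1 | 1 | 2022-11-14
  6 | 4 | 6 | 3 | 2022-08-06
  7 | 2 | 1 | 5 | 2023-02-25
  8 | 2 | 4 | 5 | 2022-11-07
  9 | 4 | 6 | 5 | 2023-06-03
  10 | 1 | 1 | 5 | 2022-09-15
SELECT city, COUNT(*) AS n FROM customers GROUP BY city HAVING COUNT(*) >= 2

Execution result:
city | n
Dallas | 2
Phoenix | 2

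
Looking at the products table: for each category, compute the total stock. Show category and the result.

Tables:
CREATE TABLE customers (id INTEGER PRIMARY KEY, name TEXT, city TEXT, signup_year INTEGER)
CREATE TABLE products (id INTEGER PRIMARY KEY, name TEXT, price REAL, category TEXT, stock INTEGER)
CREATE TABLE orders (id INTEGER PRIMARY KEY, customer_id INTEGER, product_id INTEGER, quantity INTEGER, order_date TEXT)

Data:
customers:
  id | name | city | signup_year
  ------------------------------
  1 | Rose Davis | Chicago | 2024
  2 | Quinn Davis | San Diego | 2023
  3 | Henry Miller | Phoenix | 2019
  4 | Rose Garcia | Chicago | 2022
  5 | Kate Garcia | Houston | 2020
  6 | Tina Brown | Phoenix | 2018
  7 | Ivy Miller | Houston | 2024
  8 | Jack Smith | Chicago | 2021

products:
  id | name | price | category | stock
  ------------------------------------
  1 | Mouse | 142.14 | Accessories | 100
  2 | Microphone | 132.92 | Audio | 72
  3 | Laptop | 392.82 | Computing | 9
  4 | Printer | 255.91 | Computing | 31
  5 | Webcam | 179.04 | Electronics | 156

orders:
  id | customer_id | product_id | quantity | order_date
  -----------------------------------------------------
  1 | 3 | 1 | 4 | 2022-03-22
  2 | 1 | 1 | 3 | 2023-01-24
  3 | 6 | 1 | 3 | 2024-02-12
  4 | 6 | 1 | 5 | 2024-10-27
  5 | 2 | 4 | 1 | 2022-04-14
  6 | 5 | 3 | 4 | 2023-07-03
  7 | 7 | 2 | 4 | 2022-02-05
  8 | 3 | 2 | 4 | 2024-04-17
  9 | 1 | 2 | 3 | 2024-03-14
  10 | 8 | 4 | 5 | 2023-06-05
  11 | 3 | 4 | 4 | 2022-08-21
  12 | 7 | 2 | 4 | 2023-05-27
SELECT category, SUM(stock) AS sum_stock FROM products GROUP BY category

Execution result:
category | sum_stock
Accessories | 100
Audio | 72
Computing | 40
Electronics | 156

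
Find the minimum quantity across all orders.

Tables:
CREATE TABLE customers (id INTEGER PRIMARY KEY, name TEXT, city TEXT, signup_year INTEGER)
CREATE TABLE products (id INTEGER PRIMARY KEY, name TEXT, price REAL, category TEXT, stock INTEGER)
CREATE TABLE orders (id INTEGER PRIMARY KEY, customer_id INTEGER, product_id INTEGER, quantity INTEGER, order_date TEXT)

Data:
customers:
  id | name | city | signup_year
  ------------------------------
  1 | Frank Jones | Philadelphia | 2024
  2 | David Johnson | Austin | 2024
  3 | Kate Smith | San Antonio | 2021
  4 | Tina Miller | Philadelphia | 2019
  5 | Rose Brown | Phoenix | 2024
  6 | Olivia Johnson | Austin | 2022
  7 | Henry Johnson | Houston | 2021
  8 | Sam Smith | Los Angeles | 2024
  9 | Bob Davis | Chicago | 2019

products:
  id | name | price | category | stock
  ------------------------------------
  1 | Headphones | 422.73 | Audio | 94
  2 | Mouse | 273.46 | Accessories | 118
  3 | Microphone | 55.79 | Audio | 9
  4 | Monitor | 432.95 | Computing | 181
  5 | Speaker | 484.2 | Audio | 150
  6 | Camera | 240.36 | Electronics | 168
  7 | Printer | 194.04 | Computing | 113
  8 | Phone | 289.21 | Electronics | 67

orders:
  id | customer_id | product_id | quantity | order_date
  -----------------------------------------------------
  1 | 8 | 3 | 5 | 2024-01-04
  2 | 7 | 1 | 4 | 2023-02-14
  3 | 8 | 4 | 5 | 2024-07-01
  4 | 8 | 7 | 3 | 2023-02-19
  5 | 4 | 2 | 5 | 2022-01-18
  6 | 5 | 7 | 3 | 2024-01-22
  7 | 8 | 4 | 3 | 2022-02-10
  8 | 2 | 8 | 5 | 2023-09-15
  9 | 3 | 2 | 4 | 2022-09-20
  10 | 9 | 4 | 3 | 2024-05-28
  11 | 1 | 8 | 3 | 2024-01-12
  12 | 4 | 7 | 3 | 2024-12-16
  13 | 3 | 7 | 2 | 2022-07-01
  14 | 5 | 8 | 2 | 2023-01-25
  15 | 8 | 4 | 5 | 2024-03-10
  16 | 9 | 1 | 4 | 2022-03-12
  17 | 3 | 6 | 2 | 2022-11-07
SELECT MIN(quantity) FROM orders

Execution result:
2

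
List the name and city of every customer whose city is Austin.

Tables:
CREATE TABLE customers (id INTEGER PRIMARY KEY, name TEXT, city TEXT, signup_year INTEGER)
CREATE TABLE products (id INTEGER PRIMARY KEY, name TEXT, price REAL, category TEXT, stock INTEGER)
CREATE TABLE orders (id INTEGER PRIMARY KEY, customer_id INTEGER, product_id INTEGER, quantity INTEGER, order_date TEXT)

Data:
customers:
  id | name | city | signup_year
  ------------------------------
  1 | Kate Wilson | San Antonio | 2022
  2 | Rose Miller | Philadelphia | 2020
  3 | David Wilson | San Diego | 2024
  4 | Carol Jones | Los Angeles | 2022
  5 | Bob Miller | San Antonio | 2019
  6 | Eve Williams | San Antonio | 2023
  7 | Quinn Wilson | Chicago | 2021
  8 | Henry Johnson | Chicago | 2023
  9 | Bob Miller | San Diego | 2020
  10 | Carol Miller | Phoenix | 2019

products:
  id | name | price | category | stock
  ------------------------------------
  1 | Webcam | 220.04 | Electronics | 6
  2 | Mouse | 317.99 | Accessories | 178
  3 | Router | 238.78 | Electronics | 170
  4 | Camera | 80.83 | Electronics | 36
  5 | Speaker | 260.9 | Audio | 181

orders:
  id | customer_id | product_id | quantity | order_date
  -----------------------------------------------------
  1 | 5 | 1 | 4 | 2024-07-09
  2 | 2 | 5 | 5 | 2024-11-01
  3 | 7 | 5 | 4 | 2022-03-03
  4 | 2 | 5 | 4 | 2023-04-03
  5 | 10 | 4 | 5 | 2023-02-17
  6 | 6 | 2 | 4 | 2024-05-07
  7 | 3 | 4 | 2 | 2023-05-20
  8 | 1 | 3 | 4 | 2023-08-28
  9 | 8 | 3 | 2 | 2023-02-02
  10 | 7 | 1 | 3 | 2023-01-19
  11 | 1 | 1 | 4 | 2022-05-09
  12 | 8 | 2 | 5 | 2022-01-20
SELECT name, city FROM customers WHERE city = 'Austin'

Execution result:
(no rows)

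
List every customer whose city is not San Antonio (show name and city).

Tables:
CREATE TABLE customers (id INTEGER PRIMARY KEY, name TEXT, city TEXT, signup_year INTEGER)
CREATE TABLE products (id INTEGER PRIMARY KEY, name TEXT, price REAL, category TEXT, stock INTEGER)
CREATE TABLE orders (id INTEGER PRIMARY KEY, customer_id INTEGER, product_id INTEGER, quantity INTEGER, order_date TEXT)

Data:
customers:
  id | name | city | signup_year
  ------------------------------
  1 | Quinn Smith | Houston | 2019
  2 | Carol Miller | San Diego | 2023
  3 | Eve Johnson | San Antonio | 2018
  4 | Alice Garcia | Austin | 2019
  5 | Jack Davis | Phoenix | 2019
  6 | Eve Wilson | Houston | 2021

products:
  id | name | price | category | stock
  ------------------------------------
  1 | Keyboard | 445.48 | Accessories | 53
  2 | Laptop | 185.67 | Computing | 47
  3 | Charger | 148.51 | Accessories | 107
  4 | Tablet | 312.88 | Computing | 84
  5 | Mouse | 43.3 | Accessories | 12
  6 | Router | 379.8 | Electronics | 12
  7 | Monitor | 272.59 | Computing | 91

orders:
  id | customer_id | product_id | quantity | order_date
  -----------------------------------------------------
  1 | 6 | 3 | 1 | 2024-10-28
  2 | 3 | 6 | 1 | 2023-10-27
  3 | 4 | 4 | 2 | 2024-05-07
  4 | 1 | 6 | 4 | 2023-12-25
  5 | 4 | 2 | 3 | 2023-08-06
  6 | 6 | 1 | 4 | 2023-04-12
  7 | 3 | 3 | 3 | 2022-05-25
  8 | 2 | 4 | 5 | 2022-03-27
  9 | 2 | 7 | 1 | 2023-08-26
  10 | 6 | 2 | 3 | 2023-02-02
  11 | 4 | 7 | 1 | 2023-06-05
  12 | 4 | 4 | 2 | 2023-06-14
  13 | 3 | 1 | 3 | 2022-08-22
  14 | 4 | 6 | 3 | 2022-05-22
SELECT name, city FROM customers WHERE city <> 'San Antonio'

Execution result:
name | city
Quinn Smith | Houston
Carol Miller | San Diego
Alice Garcia | Austin
Jack Davis | Phoenix
Eve Wilson | Houston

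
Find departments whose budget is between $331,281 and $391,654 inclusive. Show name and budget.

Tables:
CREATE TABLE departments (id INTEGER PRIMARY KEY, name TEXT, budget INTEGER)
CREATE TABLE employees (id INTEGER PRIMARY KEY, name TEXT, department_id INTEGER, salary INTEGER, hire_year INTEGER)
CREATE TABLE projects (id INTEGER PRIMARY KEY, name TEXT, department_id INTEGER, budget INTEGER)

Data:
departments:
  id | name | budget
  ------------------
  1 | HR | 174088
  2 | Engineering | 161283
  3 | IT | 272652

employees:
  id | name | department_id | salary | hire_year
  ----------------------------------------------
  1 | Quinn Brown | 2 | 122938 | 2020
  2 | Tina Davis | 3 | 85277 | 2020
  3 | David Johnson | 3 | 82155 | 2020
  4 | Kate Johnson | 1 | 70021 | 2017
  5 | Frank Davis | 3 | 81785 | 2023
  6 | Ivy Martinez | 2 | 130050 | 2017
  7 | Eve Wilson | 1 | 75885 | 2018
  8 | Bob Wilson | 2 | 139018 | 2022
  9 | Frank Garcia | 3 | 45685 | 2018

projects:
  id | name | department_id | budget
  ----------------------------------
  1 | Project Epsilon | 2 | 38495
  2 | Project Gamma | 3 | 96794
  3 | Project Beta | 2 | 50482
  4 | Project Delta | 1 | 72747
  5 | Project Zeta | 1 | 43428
SELECT name, budget FROM departments WHERE budget BETWEEN 331281 AND 391654

Execution result:
(no rows)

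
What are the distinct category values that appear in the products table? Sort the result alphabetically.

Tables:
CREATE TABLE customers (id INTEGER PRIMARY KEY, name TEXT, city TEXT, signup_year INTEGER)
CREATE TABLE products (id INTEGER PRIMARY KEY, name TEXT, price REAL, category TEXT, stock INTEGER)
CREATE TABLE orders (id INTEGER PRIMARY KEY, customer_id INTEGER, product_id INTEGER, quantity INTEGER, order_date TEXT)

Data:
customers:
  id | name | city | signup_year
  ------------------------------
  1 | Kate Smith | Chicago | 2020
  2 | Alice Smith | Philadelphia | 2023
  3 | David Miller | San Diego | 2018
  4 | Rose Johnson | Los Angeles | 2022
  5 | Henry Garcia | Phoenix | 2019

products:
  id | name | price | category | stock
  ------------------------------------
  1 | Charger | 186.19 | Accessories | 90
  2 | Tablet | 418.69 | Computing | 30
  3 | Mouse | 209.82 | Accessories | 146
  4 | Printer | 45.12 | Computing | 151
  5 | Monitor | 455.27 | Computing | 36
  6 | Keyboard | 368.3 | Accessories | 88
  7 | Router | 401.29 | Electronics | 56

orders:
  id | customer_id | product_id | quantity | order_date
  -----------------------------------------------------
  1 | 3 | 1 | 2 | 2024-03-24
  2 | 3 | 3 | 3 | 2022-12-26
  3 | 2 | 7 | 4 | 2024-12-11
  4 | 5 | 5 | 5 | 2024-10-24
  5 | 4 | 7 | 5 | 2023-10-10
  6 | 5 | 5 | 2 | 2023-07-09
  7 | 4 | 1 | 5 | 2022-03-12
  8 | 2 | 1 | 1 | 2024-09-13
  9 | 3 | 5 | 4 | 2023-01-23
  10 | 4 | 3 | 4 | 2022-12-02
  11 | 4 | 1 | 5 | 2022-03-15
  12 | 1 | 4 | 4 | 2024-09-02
SELECT DISTINCT category FROM products ORDER BY category

Execution result:
category
Accessories
Computing
Electronics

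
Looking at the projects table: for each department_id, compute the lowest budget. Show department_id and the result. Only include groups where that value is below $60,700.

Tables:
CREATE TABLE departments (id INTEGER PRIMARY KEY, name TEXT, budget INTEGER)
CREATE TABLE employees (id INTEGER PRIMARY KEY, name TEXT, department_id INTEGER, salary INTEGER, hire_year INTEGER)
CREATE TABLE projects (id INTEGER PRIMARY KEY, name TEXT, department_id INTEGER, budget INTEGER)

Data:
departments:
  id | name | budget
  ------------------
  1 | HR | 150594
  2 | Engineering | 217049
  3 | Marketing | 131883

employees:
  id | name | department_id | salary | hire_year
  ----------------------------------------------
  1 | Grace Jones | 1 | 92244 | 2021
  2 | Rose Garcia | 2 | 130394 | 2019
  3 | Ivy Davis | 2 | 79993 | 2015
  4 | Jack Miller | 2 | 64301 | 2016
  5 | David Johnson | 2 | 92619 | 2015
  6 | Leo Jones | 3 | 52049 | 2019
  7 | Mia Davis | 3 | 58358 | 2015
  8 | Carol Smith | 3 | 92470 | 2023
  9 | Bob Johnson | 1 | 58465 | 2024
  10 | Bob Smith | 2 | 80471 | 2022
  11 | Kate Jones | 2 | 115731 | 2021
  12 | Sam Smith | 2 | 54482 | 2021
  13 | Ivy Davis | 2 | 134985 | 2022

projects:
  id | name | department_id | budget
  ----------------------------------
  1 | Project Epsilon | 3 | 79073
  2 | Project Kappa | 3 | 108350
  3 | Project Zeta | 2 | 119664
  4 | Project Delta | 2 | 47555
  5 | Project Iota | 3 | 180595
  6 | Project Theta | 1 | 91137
SELECT department_id, MIN(budget) AS min_budget FROM projects GROUP BY department_id HAVING MIN(budget) < 60700

Execution result:
department_id | min_budget
2 | 47555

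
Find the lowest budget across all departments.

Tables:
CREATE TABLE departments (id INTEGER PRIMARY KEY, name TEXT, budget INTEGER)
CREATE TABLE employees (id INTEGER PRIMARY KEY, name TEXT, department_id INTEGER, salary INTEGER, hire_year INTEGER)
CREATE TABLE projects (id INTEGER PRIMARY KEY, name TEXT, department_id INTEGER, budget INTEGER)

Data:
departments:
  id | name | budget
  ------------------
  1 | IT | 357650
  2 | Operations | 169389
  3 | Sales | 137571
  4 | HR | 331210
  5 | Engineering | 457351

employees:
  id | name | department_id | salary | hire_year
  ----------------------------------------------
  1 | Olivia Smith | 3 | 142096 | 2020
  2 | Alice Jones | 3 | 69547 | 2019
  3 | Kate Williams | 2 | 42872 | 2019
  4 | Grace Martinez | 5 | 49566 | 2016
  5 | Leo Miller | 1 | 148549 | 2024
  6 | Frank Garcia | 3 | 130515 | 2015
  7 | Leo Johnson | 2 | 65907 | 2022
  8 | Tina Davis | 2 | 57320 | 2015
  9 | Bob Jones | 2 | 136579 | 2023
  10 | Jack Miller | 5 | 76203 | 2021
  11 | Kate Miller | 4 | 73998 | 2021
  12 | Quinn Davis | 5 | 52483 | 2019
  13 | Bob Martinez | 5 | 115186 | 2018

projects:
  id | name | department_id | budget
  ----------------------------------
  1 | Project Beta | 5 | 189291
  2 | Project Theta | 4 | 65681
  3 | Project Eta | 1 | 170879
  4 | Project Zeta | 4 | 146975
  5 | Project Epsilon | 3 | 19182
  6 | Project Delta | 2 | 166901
SELECT MIN(budget) FROM departments

Execution result:
137571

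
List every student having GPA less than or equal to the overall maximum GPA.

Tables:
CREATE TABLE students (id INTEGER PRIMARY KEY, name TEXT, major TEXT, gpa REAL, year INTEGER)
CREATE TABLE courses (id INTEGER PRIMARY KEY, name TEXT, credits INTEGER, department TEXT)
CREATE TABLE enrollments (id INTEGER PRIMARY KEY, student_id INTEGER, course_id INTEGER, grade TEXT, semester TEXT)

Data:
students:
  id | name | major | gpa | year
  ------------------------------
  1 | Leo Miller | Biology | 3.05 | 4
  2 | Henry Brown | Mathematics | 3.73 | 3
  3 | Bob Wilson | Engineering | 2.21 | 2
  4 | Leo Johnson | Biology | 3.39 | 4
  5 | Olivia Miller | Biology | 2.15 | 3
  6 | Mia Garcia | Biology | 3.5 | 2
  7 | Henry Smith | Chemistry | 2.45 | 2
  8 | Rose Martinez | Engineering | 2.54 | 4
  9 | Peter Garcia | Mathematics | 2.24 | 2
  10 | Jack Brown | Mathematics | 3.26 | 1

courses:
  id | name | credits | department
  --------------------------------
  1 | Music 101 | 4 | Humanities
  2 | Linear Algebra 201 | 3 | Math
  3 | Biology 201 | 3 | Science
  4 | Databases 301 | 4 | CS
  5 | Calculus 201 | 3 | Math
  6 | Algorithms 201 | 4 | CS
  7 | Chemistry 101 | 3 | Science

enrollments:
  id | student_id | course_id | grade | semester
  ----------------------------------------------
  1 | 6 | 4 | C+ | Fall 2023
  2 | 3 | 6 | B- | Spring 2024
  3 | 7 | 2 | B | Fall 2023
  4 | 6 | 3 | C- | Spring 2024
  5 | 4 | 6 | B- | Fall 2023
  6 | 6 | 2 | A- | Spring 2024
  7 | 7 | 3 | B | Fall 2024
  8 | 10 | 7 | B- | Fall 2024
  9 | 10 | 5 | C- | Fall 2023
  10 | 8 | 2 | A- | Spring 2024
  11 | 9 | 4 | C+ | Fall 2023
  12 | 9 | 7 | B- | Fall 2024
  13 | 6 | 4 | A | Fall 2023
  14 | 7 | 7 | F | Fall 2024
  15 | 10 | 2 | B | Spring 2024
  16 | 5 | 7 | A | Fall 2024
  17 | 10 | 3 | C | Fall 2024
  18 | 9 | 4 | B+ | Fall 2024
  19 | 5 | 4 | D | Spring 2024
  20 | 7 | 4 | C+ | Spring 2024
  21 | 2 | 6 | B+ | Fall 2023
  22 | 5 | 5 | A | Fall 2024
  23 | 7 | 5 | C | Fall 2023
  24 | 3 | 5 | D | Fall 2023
SELECT name, gpa FROM students WHERE gpa <= (SELECT MAX(gpa) FROM students)

Execution result:
name | gpa
Leo Miller | 3.05
Henry Brown | 3.73
Bob Wilson | 2.21
Leo Johnson | 3.39
Olivia Miller | 2.15
Mia Garcia | 3.50
Henry Smith | 2.45
Rose Martinez | 2.54
Peter Garcia | 2.24
Jack Brown | 3.26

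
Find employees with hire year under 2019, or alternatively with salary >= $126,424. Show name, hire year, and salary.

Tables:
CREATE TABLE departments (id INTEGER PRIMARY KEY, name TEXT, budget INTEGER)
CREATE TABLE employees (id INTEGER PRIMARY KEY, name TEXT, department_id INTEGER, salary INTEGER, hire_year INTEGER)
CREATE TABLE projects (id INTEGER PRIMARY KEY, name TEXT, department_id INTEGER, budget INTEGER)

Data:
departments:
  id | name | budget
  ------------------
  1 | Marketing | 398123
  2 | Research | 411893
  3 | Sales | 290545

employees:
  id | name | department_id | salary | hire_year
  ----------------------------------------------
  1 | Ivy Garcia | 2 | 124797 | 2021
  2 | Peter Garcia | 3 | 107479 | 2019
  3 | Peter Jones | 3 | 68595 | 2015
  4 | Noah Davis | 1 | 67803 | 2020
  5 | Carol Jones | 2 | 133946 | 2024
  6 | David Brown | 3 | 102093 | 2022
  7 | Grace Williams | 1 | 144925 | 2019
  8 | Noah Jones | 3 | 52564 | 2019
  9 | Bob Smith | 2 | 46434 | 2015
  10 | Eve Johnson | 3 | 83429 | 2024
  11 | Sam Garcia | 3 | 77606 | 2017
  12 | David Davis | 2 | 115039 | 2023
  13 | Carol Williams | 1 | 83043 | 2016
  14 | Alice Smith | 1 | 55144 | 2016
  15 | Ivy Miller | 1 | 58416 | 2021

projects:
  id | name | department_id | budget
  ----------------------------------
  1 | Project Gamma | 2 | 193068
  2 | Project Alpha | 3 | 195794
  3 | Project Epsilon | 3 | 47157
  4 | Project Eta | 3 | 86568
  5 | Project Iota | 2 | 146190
SELECT name, hire_year, salary FROM employees WHERE hire_year < 2019 OR salary >= 126424

Execution result:
name | hire_year | salary
Peter Jones | 2015 | 68595
Carol Jones | 2024 | 133946
Grace Williams | 2019 | 144925
Bob Smith | 2015 | 46434
Sam Garcia | 2017 | 77606
Carol Williams | 2016 | 83043
Alice Smith | 2016 | 55144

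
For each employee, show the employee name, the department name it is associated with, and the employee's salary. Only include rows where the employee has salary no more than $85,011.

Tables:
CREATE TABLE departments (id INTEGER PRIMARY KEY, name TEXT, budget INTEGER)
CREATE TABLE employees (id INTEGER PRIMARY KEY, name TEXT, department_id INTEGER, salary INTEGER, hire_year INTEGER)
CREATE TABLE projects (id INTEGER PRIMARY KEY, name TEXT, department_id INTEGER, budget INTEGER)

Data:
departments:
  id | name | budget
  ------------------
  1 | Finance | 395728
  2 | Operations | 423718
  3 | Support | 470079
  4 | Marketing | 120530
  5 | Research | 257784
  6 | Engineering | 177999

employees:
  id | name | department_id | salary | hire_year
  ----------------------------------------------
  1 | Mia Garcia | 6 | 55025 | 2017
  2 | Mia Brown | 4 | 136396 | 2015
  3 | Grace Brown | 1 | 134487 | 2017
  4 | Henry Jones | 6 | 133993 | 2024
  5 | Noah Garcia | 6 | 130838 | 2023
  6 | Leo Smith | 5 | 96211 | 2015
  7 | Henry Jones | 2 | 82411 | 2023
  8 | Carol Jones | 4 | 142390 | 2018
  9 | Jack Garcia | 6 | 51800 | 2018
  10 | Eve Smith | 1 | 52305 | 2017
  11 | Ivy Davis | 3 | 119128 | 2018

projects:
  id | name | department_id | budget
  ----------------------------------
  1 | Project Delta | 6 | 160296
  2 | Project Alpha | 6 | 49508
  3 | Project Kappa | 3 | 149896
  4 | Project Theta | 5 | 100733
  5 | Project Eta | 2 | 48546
SELECT c.name, p.name AS department, c.salary FROM employees c JOIN departments p ON c.department_id = p.id WHERE c.salary <= 85011

Execution result:
name | department | salary
Mia Garcia | Engineering | 55025
Henry Jones | Operations | 82411
Jack Garcia | Engineering | 51800
Eve Smith | Finance | 52305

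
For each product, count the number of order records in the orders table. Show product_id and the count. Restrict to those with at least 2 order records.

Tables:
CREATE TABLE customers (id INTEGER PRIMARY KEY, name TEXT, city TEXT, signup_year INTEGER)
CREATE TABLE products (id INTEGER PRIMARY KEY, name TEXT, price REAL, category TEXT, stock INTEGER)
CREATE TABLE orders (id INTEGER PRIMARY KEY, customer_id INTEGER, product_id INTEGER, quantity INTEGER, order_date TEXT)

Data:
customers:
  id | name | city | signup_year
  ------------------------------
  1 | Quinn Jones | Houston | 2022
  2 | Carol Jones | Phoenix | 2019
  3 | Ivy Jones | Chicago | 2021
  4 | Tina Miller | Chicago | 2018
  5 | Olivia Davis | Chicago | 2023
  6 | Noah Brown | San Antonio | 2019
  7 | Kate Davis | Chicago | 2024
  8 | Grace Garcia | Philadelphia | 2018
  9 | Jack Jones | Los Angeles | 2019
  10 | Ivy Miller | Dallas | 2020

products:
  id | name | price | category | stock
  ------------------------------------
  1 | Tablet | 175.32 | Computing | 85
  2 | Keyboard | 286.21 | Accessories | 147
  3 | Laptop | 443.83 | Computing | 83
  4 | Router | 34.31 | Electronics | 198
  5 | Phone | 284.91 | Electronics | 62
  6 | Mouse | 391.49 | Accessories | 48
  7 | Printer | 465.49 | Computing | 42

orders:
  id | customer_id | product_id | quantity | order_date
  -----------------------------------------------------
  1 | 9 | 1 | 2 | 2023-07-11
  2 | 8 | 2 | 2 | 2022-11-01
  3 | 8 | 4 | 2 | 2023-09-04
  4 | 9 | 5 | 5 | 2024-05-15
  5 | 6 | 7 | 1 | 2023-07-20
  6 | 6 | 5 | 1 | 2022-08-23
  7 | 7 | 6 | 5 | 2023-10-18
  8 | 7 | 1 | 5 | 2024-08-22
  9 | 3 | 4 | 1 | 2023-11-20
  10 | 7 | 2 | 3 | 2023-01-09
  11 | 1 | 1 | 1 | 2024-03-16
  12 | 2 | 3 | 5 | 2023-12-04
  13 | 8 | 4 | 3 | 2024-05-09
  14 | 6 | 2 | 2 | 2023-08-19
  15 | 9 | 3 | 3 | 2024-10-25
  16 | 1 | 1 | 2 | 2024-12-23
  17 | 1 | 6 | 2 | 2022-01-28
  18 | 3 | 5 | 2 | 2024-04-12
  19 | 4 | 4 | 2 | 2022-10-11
SELECT product_id, COUNT(*) AS order_count FROM orders GROUP BY product_id HAVING COUNT(*) >= 2

Execution result:
product_id | order_count
1 | 4
2 | 3
3 | 2
4 | 4
5 | 3
6 | 2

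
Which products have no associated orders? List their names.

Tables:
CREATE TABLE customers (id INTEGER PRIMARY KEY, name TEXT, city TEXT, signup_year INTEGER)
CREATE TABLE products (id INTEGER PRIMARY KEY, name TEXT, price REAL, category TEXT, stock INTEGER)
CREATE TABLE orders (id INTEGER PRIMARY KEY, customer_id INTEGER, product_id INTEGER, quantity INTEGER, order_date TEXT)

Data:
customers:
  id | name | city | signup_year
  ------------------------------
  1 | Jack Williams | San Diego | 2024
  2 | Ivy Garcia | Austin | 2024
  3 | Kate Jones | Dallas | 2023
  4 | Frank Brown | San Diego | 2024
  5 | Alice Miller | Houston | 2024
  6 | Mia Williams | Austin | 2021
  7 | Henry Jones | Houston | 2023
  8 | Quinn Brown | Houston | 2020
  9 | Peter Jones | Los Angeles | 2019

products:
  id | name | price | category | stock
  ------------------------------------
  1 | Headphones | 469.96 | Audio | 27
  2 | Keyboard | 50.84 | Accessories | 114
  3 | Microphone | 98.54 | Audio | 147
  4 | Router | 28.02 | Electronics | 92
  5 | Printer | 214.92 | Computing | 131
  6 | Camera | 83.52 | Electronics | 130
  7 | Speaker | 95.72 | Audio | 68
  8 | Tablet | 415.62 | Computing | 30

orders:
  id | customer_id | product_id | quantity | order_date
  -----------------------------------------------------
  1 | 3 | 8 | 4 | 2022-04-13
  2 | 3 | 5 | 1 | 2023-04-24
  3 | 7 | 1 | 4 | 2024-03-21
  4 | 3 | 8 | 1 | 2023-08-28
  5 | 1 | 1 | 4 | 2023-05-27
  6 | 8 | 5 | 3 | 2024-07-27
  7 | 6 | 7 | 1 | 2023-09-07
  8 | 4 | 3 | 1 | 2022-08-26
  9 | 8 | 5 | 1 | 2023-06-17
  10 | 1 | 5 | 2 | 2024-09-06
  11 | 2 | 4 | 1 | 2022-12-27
SELECT p.name FROM products p LEFT JOIN orders c ON c.product_id = p.id WHERE c.id IS NULL

Execution result:
name
Keyboard
Camera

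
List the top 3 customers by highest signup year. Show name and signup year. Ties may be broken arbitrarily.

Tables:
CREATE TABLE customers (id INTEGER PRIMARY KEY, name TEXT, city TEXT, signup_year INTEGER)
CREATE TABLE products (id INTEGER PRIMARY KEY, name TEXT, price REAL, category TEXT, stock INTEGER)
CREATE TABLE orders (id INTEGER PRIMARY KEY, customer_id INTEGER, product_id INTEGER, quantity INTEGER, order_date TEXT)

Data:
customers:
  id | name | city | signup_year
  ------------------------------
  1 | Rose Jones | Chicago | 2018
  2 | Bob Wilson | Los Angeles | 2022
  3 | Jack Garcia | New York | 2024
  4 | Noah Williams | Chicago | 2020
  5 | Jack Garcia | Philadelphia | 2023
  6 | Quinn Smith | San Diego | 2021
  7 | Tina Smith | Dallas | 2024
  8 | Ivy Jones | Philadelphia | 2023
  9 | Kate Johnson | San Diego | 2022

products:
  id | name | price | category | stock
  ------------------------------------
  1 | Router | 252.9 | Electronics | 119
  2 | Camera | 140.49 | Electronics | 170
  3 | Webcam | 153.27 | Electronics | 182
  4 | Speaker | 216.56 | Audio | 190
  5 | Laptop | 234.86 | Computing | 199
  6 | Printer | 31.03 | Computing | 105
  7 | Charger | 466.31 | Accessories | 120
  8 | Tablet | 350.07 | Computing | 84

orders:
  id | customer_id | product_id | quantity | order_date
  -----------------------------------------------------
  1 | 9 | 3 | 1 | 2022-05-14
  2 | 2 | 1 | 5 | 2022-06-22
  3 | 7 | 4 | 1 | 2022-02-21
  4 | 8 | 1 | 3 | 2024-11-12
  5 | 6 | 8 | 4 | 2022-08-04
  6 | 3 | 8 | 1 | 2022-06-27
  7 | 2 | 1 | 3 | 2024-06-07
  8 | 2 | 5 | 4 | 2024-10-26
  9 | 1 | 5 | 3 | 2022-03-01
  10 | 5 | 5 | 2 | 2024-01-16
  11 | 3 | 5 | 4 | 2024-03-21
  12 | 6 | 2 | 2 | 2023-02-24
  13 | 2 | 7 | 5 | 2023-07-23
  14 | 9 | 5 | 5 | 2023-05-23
SELECT name, signup_year FROM customers ORDER BY signup_year DESC LIMIT 3

Execution result:
name | signup_year
Jack Garcia | 2024
Tina Smith | 2024
Jack Garcia | 2023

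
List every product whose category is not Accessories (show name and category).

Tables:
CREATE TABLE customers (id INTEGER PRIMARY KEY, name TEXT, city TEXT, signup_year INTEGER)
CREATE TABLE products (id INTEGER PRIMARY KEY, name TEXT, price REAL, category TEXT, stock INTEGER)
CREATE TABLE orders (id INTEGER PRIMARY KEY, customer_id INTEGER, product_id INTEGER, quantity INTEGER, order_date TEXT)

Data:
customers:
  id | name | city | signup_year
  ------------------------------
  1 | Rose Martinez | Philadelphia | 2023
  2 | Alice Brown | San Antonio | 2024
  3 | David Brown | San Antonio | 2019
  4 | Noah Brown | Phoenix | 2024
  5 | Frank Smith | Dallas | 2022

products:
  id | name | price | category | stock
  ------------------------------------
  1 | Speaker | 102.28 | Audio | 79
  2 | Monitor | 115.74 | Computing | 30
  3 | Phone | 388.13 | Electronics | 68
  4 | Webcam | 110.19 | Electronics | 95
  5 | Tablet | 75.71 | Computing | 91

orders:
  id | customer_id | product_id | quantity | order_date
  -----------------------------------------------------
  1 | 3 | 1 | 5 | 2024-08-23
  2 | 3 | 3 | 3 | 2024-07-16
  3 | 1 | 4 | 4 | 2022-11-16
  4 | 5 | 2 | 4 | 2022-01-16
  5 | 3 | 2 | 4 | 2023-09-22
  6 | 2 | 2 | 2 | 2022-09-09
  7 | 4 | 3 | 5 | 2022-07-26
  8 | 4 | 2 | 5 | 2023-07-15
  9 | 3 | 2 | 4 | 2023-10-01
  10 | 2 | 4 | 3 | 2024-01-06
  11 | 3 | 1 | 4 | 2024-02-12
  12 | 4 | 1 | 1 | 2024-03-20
SELECT name, category FROM products WHERE category <> 'Accessories'

Execution result:
name | category
Speaker | Audio
Monitor | Computing
Phone | Electronics
Webcam | Electronics
Tablet | Computing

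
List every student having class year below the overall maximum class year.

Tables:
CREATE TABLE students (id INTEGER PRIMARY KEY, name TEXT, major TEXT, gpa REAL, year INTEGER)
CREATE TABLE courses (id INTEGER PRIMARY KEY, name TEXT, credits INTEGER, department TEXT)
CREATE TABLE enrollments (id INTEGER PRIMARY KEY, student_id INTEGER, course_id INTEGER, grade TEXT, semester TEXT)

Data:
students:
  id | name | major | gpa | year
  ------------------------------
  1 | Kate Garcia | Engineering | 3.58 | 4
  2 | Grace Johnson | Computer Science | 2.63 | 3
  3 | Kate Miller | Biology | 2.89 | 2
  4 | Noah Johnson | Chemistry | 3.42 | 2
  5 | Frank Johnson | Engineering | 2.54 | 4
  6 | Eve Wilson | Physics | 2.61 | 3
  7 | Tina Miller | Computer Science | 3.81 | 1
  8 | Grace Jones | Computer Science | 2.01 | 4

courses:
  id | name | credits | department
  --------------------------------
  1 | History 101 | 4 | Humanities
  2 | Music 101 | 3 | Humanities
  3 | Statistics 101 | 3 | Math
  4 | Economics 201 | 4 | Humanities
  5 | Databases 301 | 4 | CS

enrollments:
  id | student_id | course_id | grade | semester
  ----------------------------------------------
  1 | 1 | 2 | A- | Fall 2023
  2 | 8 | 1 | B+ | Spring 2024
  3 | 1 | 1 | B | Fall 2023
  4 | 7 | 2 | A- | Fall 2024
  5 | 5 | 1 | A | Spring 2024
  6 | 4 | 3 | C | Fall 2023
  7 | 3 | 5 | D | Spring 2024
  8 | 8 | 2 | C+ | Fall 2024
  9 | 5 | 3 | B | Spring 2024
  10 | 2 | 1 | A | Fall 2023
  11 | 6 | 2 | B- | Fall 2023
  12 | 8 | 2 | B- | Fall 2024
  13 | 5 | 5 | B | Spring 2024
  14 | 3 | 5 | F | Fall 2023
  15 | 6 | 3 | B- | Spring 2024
SELECT name, year FROM students WHERE year < (SELECT MAX(year) FROM students)

Execution result:
name | year
Grace Johnson | 3
Kate Miller | 2
Noah Johnson | 2
Eve Wilson | 3
Tina Miller | 1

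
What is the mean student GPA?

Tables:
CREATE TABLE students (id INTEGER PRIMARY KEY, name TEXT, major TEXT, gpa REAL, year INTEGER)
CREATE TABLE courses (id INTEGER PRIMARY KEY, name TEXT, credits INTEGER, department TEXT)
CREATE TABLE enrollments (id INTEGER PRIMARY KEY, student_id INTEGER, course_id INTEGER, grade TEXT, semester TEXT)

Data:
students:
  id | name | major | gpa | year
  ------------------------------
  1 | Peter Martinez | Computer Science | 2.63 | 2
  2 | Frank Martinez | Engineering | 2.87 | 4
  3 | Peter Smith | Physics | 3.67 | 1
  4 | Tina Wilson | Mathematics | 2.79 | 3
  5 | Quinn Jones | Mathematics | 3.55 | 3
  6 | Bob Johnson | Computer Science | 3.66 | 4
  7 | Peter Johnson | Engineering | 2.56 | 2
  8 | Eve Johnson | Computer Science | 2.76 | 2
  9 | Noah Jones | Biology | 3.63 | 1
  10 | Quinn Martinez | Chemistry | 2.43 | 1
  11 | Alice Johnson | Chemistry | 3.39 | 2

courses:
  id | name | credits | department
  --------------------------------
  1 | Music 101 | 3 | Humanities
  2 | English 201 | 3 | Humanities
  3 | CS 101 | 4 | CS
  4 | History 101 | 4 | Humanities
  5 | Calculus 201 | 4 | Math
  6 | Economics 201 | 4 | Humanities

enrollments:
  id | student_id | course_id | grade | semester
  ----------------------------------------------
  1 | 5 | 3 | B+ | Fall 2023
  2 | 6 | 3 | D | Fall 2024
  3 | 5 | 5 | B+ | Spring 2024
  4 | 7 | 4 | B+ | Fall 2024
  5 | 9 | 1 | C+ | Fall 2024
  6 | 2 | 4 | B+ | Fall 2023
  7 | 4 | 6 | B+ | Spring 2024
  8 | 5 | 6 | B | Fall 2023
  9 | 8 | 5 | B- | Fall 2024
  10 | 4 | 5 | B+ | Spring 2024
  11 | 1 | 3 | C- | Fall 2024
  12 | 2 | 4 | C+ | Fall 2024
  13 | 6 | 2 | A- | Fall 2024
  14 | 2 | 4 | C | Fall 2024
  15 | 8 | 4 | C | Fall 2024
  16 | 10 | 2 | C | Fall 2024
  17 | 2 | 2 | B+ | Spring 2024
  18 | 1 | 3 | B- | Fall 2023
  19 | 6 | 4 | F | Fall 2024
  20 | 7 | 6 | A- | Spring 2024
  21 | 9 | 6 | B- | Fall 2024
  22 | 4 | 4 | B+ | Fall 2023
SELECT AVG(gpa) FROM students

Execution result:
3.09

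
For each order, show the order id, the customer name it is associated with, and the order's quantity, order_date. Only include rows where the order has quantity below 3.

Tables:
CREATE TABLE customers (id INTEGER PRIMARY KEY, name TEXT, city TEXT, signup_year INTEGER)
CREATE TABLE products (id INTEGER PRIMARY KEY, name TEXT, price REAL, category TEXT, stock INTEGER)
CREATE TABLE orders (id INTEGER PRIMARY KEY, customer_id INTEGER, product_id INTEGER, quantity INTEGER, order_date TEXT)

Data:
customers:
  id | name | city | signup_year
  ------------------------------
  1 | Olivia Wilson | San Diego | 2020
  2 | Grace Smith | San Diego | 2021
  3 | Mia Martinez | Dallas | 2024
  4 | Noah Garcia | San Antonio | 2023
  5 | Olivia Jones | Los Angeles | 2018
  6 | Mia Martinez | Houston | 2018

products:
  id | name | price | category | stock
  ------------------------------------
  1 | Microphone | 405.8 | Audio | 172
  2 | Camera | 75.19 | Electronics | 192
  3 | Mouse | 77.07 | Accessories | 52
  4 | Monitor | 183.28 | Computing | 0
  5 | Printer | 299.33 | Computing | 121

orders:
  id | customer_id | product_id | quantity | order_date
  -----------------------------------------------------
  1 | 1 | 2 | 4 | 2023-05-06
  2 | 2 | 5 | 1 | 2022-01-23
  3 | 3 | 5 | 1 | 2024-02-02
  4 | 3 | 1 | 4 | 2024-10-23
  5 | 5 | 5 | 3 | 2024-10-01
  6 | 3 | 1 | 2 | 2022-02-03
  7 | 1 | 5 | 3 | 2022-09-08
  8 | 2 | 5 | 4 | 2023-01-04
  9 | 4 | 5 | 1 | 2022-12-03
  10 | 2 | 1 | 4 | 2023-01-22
SELECT c.id, p.name AS customer, c.quantity, c.order_date FROM orders c JOIN customers p ON c.customer_id = p.id WHERE c.quantity < 3

Execution result:
id | customer | quantity | order_date
2 | Grace Smith | 1 | 2022-01-23
3 | Mia Martinez | 1 | 2024-02-02
6 | Mia Martinez | 2 | 2022-02-03
9 | Noah Garcia | 1 | 2022-12-03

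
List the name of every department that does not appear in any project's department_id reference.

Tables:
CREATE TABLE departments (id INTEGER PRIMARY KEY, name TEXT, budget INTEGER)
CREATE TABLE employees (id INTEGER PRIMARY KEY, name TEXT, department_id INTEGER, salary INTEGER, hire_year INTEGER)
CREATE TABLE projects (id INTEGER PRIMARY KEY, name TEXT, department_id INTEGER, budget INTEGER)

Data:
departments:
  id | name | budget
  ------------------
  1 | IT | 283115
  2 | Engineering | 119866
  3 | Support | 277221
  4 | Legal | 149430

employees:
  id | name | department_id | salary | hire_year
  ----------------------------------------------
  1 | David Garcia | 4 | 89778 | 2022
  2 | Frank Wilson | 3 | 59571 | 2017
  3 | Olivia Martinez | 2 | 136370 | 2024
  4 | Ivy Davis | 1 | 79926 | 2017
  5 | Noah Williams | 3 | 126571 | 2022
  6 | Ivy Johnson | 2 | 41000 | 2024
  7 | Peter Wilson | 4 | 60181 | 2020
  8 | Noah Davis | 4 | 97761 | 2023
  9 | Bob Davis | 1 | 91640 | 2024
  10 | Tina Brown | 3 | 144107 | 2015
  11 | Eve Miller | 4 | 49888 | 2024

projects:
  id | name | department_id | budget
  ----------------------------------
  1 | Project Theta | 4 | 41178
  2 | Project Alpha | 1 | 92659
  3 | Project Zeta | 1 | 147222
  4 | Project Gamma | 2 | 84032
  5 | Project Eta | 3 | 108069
SELECT p.name FROM departments p LEFT JOIN projects c ON c.department_id = p.id WHERE c.id IS NULL

Execution result:
(no rows)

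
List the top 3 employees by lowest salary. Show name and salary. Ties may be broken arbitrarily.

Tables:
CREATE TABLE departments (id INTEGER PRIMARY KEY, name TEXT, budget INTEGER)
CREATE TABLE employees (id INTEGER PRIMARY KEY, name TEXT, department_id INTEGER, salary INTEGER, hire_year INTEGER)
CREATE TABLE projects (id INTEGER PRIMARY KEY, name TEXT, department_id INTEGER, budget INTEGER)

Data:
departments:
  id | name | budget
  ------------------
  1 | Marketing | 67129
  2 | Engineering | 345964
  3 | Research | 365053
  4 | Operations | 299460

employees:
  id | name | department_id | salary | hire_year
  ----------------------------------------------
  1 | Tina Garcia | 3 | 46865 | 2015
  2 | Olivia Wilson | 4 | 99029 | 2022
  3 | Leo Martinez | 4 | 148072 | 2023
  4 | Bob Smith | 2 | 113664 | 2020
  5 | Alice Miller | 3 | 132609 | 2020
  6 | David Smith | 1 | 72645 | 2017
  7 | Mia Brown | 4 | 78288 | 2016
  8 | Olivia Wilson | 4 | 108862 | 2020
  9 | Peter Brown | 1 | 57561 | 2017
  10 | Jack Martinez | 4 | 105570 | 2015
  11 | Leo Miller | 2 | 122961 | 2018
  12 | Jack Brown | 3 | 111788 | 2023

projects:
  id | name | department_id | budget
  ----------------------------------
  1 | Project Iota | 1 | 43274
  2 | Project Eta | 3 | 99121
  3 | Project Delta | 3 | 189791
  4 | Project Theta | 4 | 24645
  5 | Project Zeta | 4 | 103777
SELECT name, salary FROM employees ORDER BY salary ASC LIMIT 3

Execution result:
name | salary
Tina Garcia | 46865
Peter Brown | 57561
David Smith | 72645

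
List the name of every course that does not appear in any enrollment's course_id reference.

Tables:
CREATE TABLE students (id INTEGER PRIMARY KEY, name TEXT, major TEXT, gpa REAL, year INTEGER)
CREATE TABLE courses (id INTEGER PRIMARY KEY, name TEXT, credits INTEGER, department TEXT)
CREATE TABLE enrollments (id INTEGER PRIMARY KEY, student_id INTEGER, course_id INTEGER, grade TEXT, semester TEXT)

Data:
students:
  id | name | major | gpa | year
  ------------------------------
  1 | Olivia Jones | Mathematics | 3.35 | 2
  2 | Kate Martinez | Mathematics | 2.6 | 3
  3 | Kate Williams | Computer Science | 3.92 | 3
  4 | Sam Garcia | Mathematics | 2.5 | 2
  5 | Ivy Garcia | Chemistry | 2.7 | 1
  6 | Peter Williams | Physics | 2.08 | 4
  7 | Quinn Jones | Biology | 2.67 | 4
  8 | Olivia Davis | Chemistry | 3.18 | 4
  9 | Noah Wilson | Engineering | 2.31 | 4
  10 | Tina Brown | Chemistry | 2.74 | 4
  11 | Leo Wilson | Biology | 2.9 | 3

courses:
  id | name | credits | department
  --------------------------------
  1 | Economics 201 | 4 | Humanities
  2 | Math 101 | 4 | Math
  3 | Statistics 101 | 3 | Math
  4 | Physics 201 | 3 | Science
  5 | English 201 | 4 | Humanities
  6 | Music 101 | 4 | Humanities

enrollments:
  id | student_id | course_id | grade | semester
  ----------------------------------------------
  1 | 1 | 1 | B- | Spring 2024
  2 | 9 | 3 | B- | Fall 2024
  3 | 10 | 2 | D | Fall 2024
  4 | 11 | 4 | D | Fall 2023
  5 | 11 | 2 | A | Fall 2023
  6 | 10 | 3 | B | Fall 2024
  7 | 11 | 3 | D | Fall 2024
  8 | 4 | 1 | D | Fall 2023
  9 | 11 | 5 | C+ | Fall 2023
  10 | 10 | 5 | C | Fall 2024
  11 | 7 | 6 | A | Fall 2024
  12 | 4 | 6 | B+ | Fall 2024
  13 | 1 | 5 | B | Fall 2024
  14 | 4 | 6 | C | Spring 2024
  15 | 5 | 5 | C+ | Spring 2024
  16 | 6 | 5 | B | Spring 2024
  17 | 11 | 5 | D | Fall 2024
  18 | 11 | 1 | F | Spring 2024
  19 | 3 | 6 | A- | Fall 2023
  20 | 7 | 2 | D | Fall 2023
SELECT p.name FROM courses p LEFT JOIN enrollments c ON c.course_id = p.id WHERE c.id IS NULL

Execution result:
(no rows)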